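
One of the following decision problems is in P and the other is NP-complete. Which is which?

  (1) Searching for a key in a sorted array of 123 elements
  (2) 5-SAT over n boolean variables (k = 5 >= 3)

(1) is P: binary search runs in O(log n).
(2) is NP-complete: 3-SAT is NP-complete (Cook-Levin); k-SAT for k>=3 reduces from 3-SAT.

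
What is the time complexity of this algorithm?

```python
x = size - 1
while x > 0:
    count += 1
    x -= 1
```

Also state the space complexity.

Time complexity: O(n).
Space complexity: O(1).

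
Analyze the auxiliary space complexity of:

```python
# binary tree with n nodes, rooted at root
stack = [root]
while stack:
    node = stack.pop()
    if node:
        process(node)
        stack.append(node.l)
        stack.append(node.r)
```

Space complexity: O(n).
Auxiliary storage grows linearly with the input size n in the worst case.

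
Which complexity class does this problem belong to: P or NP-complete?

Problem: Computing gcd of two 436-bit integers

This problem is in P: the Euclidean algorithm runs in polynomial time in the bit-length.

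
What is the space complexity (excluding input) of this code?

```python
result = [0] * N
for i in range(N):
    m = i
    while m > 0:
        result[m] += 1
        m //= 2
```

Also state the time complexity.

Space complexity: O(n).
Auxiliary storage grows linearly with the input size n in the worst case.
Time complexity: O(n log n).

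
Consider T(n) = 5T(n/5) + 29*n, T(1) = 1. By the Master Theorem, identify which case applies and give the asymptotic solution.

a=5, b=5, f(n)=29*n.
log_5(5) = 1, so n^(log_b(a)) = n.
f(n) = Theta(n), so Case 2 applies.
T(n) = Theta(n log n).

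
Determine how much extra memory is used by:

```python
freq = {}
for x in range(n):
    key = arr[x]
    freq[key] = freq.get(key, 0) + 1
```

Space complexity: O(n).
Auxiliary storage grows linearly with the input size n in the worst case.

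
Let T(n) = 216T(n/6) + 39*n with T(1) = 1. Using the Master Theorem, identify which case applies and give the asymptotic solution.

a=216, b=6, f(n)=39*n.
log_6(216) = 3 > 1.
Since f(n) = O(n^1) is polynomially smaller than n^3, Case 1 applies.
T(n) = Theta(n^3).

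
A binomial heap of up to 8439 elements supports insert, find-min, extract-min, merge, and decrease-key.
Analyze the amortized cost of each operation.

A binomial heap with n <= 8439 elements has at most floor(log_2 8439) + 1 = 14 trees. Using potential Phi = number of trees: Insert adds one tree, but cascading merges reduce count -- amortized O(1). Find-min reads the cached minimum pointer: O(1). Extract-min creates O(log n) new trees: O(log n). Merge combines tree lists: O(log n). Decrease-key sifts the element up its tree of height <= log n: O(log n).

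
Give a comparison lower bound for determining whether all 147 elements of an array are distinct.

In the algebraic decision-tree model, the YES region for element distinctness on 147 elements has 147! connected components (one per ordering). Ben-Or's theorem then gives a lower bound of Omega(log(n!)) = Omega(n log n).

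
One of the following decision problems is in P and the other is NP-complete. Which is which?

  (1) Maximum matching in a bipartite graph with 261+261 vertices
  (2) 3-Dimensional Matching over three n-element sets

(1) is P: Hopcroft-Karp runs in O(E sqrt(V)).
(2) is NP-complete: one of Karp's 21 NP-complete problems.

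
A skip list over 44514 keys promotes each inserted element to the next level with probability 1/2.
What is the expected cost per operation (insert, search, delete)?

Expected number of levels is O(log_2(44514)) = O(log n). A search visits O(1) expected nodes per level over O(log n) levels. Insert/delete are a search plus O(1) pointer updates per level. Expected O(log n) per operation.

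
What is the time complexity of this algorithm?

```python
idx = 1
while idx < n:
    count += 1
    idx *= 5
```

Time complexity: O(log n).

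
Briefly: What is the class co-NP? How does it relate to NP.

co-NP is the class of problems whose complement is in NP. A problem is in co-NP if 'no' instances have short proofs. NP and co-NP may or may not be equal. If NP != co-NP, then P != NP. Tautology (is a formula always true?) is in co-NP.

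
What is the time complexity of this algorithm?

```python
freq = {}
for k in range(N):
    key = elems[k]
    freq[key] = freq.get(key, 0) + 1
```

Time complexity: O(n).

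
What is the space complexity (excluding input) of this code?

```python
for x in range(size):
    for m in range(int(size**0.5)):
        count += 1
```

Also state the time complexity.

Space complexity: O(1).
Only a constant amount of auxiliary storage is used; nothing grows with n.
Time complexity: O(n * sqrt(n)).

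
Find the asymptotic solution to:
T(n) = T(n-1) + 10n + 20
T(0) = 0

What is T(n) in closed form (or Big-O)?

Dominant term in sum is 10*sum(i, i=1..n) = 10*n*(n+1)/2 = O(n^2).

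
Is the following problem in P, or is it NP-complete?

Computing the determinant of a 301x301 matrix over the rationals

This problem is in P: Gaussian elimination runs in O(n^3).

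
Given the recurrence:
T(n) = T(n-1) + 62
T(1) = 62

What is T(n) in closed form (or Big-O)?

Unrolling: T(n) = T(n-1) + 62 = T(n-2) + 2*62 = ... = T(1) + (n-1)*62 = 62 + (n-1)*62 = 62n.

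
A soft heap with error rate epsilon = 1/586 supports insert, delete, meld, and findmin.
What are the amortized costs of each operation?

Soft heaps (Chazelle) allow up to an epsilon = 1/586 fraction of elements to have corrupted (raised) keys. Insert is O(log(1/epsilon)) = O(log 586) amortized -- the structure maintains heap-ordered binary trees of rank bounded by O(log(1/epsilon)). Meld concatenates root lists: O(1) amortized. Delete and findmin are O(1) amortized.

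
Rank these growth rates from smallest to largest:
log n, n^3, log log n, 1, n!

Ordered by growth rate: 1 < log log n < log n < n^3 < n!.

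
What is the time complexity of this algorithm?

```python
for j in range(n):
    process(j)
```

Time complexity: O(n).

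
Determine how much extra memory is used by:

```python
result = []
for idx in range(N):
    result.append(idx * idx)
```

Space complexity: O(n).
Auxiliary storage grows linearly with the input size n in the worst case.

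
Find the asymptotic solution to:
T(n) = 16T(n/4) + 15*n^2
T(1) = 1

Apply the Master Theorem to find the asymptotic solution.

a=16, b=4, f(n)=15*n^2. log_4(16) = 2. Case 2: T(n) = O(n^2 log n).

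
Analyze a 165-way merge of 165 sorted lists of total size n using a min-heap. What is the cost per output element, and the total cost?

Maintain a min-heap of size 165 holding the current head of each list. Each output step does one extract-min (O(log 165)) and one insert of that list's next element (O(log 165)). Each of the n elements passes through the heap exactly once, so the total cost is O(n log 165), i.e. O(log 165) per output element.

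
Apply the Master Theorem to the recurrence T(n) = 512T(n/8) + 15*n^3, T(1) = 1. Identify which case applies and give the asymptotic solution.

a=512, b=8, f(n)=15*n^3.
log_8(512) = 3, so n^(log_b(a)) = n^3.
f(n) = Theta(n^3), so Case 2 applies.
T(n) = Theta(n^3 log n).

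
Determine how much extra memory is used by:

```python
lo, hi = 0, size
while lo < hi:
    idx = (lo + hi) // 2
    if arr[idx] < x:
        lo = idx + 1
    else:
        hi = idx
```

Space complexity: O(1).
Only a constant amount of auxiliary storage is used; nothing grows with n.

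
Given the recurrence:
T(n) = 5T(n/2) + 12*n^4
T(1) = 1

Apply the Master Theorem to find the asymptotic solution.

a=5, b=2, f(n)=12*n^4. log_2(5) = 2.322 < 4. Case 3: T(n) = O(n^4).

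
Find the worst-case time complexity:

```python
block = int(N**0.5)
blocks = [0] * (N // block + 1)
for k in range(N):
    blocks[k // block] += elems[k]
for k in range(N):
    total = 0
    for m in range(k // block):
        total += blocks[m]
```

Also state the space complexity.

Time complexity: O(n * sqrt(n)).
Space complexity: O(sqrt(n)).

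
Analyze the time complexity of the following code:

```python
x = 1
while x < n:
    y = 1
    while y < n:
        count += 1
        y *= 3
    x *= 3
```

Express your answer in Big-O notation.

Time complexity: O(log^2 n).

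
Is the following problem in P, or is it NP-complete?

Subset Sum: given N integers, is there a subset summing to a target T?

This problem is NP-complete: one of Karp's 21 NP-complete problems.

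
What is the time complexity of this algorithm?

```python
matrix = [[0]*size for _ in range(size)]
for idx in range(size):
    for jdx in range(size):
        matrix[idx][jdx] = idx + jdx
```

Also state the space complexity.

Time complexity: O(n^2).
Space complexity: O(n^2).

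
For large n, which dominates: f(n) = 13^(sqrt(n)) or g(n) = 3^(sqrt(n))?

f(n) = 13^(sqrt(n)) grows faster: ratio is (13/3)^(sqrt(n)) -> infinity since 13/3 > 1.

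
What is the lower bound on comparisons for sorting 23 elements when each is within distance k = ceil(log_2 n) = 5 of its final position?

Partition the 23 positions into floor(n/k) blocks of k = 5 consecutive positions; any permutation within a block keeps every element within k of its final position, so there are at least (k!)^(n/k) distinguishable inputs. Lower bound: log_2((k!)^(n/k)) = (n/k) * log_2(k!) = Theta(n log k); with k = ceil(log_2 n), this is Omega(n log log n).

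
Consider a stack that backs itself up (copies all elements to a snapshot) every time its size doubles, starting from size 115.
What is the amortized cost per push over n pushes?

Backups occur at sizes 115, 230, 460, ..., copying 115 + 230 + 460 + ... <= 2n elements total (geometric series). Spread over n pushes, the amortized backup cost is O(1) per push.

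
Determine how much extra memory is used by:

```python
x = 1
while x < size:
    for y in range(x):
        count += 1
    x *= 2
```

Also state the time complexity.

Space complexity: O(1).
Only a constant amount of auxiliary storage is used; nothing grows with n.
Time complexity: O(n).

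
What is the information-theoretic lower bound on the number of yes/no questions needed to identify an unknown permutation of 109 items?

There are 109! = 144385958320249358220488210246279753379312820313396029159834075622223337844983482099636001195615259277084033387619818092804737714758384244334160217374720000000000000000000000000 permutations. Each yes/no question gives at most 1 bit, so at least ceil(log_2(144385958320249358220488210246279753379312820313396029159834075622223337844983482099636001195615259277084033387619818092804737714758384244334160217374720000000000000000000000000)) = 586 questions are needed.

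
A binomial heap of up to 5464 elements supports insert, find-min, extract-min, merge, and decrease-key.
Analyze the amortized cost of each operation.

A binomial heap with n <= 5464 elements has at most floor(log_2 5464) + 1 = 13 trees. Using potential Phi = number of trees: Insert adds one tree, but cascading merges reduce count -- amortized O(1). Find-min reads the cached minimum pointer: O(1). Extract-min creates O(log n) new trees: O(log n). Merge combines tree lists: O(log n). Decrease-key sifts the element up its tree of height <= log n: O(log n).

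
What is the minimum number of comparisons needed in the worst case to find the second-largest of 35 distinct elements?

Lower bound: finding the max needs 35-1 comparisons. By the adversary weight-doubling argument, the max must personally win >= ceil(log_2(35)) = 6 comparisons; the 2nd-largest is among those 6 losers, needing 6-1 more comparisons. Total >= 35-1 + 6-1 = 39. A balanced knockout tournament achieves this.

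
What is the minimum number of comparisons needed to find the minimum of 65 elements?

Finding the minimum requires 64 comparisons, identical reasoning to finding the maximum. Each comparison eliminates one candidate.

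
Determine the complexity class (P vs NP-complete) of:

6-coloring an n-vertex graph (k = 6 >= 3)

This problem is NP-complete: graph k-coloring for k>=3 is NP-complete by reduction from 3-SAT.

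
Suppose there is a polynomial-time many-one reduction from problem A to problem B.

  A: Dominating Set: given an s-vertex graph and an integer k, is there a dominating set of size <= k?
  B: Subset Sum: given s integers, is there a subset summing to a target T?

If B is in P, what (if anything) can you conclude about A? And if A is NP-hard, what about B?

A poly-time reduction A <=_p B means any A-instance can be transformed to a B-instance in poly time.
If B is in P: compose the reduction with B's poly-time algorithm to solve A in poly time, so A is in P.
If A is NP-hard: every NP problem reduces to A, which reduces to B; composing reductions, every NP problem reduces to B, so B is NP-hard.
(Here in fact A is NP-complete and B is NP-complete.)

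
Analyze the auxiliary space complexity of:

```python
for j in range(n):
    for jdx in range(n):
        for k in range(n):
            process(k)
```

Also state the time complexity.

Space complexity: O(1).
Only a constant amount of auxiliary storage is used; nothing grows with n.
Time complexity: O(n^3).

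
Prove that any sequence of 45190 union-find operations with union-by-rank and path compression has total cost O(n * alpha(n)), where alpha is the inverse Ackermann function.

Using Tarjan's analysis with rank-based potential function. Union-by-rank keeps tree height O(log n). Path compression flattens paths during find. For n = 45190 operations, total cost is O(n * alpha(n)), effectively O(n) since alpha grows incredibly slowly.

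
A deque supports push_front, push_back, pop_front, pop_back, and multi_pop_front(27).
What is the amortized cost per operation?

Assign 2 credits to each push operation. A pop uses 1 saved credit. multi_pop_front(27) uses up to 27 saved credits from previous pushes. Credits never go negative. Amortized cost is O(1).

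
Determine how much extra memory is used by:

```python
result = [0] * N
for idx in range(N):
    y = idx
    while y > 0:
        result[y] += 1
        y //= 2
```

Space complexity: O(n).
Auxiliary storage grows linearly with the input size n in the worst case.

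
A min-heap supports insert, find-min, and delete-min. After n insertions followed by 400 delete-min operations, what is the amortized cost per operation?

Insert takes O(log n) worst case. Delete-min takes O(log n). Over a sequence of n inserts and 400 delete-mins, total cost is O((n + 400) log n). Amortized per operation: O(log n).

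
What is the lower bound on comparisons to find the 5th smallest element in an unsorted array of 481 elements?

Finding the 5th smallest of 481 elements requires Omega(n) comparisons. Every element must participate in at least one comparison; otherwise it could be the 5th smallest.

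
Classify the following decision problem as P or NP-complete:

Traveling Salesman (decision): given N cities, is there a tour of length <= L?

This problem is NP-complete: reduces from Hamiltonian Cycle.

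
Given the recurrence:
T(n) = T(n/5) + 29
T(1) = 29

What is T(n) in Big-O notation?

Each step divides n by 5 and adds 29. After log_5(n) steps, T(n) = O(log n).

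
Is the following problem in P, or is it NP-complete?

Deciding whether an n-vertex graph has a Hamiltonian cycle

This problem is NP-complete: one of Karp's 21 NP-complete problems.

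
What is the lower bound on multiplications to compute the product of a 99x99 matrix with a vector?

A 99x99 matrix-vector product has 99 inner products of length 99. Output depends on all 99^2 = 9801 matrix entries. At least 9801 multiplications needed.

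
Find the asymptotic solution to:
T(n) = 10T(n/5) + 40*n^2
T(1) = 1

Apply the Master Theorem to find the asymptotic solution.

a=10, b=5, f(n)=40*n^2. log_5(10) = 1.431 < 2. Case 3: T(n) = O(n^2).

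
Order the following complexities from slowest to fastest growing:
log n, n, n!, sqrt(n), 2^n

Ordered by growth rate: log n < sqrt(n) < n < 2^n < n!.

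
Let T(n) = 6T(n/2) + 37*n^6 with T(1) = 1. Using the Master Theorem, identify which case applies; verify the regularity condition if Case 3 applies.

a=6, b=2, f(n)=37*n^6.
log_2(6) = 2.585 < 6.
f(n) = Omega(n^(2.585+epsilon)) for some epsilon > 0, so Case 3 is the candidate.
Regularity: a*f(n/b) = 6*37*(n/2)^6 = (6/64)*37*n^6 <= c*f(n) with c = 6/64 < 1. Satisfied.
Case 3: T(n) = Theta(n^6).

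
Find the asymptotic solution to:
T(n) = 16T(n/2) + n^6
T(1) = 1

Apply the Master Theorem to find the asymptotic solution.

a=16, b=2, f(n)=n^6. log_2(16) = 4 < 6. Case 3: T(n) = O(n^6).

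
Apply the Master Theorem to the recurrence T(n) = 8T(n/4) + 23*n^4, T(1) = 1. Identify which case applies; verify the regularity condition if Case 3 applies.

a=8, b=4, f(n)=23*n^4.
log_4(8) = 1.5 < 4.
f(n) = Omega(n^(1.5+epsilon)) for some epsilon > 0, so Case 3 is the candidate.
Regularity: a*f(n/b) = 8*23*(n/4)^4 = (8/256)*23*n^4 <= c*f(n) with c = 8/256 < 1. Satisfied.
Case 3: T(n) = Theta(n^4).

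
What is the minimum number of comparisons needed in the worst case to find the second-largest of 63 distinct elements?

Lower bound: finding the max needs 63-1 comparisons. By the adversary weight-doubling argument, the max must personally win >= ceil(log_2(63)) = 6 comparisons; the 2nd-largest is among those 6 losers, needing 6-1 more comparisons. Total >= 63-1 + 6-1 = 67. A balanced knockout tournament achieves this.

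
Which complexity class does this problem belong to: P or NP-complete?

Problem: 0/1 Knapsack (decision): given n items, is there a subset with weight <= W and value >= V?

This problem is NP-complete: reduces from Subset Sum.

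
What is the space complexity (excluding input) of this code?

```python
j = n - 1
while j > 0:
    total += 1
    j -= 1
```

Space complexity: O(1).
Only a constant amount of auxiliary storage is used; nothing grows with n.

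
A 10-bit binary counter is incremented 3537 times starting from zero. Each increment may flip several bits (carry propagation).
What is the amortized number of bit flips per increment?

Bit i flips on every 2^i-th increment, so over 3537 increments bit i flips floor(3537/2^i) times. Summing over i: total flips < 2 * 3537. Amortized: < 2 = O(1) per increment.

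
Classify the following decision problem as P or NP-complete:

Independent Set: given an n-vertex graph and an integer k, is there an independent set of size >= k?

This problem is NP-complete: complement of Clique (with k part of the input).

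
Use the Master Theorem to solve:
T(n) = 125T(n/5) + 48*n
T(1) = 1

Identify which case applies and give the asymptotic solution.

a=125, b=5, f(n)=48*n.
log_5(125) = 3 > 1.
Since f(n) = O(n^1) is polynomially smaller than n^3, Case 1 applies.
T(n) = Theta(n^3).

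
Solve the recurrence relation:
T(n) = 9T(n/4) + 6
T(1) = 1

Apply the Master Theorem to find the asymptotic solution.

a=9, b=4, f(n)=6. log_4(9) = 1.585. Case 1 of Master Theorem: T(n) = O(n^1.585).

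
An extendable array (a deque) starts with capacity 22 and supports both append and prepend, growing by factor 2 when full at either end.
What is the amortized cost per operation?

Growth at either end copies all elements; capacities form a geometric sequence with ratio 2, so total copy cost over n operations is O(n) (two geometric series). Amortized O(1).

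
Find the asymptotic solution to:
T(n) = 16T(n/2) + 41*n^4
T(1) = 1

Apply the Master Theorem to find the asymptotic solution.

a=16, b=2, f(n)=41*n^4. log_2(16) = 4. Case 2: T(n) = O(n^4 log n).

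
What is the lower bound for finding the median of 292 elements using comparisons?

To find the median of 292 elements, every element must be compared at least once, so the lower bound is Omega(n). The BFPRT algorithm achieves O(n), making this tight.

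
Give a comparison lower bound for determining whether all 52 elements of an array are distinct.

In the algebraic decision-tree model, the YES region for element distinctness on 52 elements has 52! connected components (one per ordering). Ben-Or's theorem then gives a lower bound of Omega(log(n!)) = Omega(n log n).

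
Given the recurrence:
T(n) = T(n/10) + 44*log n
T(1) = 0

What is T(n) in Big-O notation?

Each of the log_10(n) levels adds O(log n). T(n) = O(log^2 n).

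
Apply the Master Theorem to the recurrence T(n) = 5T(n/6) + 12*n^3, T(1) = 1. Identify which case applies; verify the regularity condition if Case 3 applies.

a=5, b=6, f(n)=12*n^3.
log_6(5) = 0.8982 < 3.
f(n) = Omega(n^(0.8982+epsilon)) for some epsilon > 0, so Case 3 is the candidate.
Regularity: a*f(n/b) = 5*12*(n/6)^3 = (5/216)*12*n^3 <= c*f(n) with c = 5/216 < 1. Satisfied.
Case 3: T(n) = Theta(n^3).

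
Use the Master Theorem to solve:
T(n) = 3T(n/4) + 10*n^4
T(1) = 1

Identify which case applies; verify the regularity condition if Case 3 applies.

a=3, b=4, f(n)=10*n^4.
log_4(3) = 0.7925 < 4.
f(n) = Omega(n^(0.7925+epsilon)) for some epsilon > 0, so Case 3 is the candidate.
Regularity: a*f(n/b) = 3*10*(n/4)^4 = (3/256)*10*n^4 <= c*f(n) with c = 3/256 < 1. Satisfied.
Case 3: T(n) = Theta(n^4).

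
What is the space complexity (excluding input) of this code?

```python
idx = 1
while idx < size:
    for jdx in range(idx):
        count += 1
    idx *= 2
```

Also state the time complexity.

Space complexity: O(1).
Only a constant amount of auxiliary storage is used; nothing grows with n.
Time complexity: O(n).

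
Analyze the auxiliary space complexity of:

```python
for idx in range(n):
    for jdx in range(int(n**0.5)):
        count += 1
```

Space complexity: O(1).
Only a constant amount of auxiliary storage is used; nothing grows with n.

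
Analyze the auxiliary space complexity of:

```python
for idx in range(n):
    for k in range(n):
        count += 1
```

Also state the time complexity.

Space complexity: O(1).
Only a constant amount of auxiliary storage is used; nothing grows with n.
Time complexity: O(n^2).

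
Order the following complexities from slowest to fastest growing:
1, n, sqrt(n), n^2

Ordered by growth rate: 1 < sqrt(n) < n < n^2.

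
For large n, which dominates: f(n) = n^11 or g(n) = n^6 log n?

f(n) = n^11 grows faster: n^11 / (n^6 log n) = n^5/log n -> infinity.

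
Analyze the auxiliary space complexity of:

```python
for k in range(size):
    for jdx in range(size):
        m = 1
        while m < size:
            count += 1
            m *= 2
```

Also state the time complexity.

Space complexity: O(1).
Only a constant amount of auxiliary storage is used; nothing grows with n.
Time complexity: O(n^2 log n).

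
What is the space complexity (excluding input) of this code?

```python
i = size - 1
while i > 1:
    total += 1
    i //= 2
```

Space complexity: O(1).
Only a constant amount of auxiliary storage is used; nothing grows with n.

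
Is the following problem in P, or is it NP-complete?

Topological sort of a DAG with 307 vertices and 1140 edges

This problem is in P: DFS-based topological sort runs in O(V+E).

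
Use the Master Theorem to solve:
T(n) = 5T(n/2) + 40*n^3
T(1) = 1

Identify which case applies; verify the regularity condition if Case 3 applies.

a=5, b=2, f(n)=40*n^3.
log_2(5) = 2.322 < 3.
f(n) = Omega(n^(2.322+epsilon)) for some epsilon > 0, so Case 3 is the candidate.
Regularity: a*f(n/b) = 5*40*(n/2)^3 = (5/8)*40*n^3 <= c*f(n) with c = 5/8 < 1. Satisfied.
Case 3: T(n) = Theta(n^3).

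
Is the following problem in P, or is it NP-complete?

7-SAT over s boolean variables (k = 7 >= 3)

This problem is NP-complete: 3-SAT is NP-complete (Cook-Levin); k-SAT for k>=3 reduces from 3-SAT.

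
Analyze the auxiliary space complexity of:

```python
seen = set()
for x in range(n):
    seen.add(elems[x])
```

Space complexity: O(n).
Auxiliary storage grows linearly with the input size n in the worst case.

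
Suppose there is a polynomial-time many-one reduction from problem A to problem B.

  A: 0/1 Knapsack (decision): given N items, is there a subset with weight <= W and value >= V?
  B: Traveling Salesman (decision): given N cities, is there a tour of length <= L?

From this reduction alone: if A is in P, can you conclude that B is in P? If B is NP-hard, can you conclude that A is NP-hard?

A poly-time reduction A <=_p B transfers tractability DOWN (B easy => A easy) and hardness UP (A hard => B hard), not the reverse.
From A in P, the reduction alone does NOT give B in P: any problem in P trivially reduces to SAT, yet SAT is not known to be in P.
From B NP-hard, the reduction alone does NOT give A NP-hard: again, easy problems reduce to hard ones.
(Here in fact A is NP-complete and B is NP-complete.)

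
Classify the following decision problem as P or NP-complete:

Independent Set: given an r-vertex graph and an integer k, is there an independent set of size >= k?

This problem is NP-complete: complement of Clique (with k part of the input).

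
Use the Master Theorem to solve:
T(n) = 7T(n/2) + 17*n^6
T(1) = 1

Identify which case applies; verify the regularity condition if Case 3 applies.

a=7, b=2, f(n)=17*n^6.
log_2(7) = 2.807 < 6.
f(n) = Omega(n^(2.807+epsilon)) for some epsilon > 0, so Case 3 is the candidate.
Regularity: a*f(n/b) = 7*17*(n/2)^6 = (7/64)*17*n^6 <= c*f(n) with c = 7/64 < 1. Satisfied.
Case 3: T(n) = Theta(n^6).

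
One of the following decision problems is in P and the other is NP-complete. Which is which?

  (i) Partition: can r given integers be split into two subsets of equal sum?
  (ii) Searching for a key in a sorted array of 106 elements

(i) is NP-complete: Subset Sum reduces to it (one of Karp's 21 NP-complete problems).
(ii) is P: binary search runs in O(log n).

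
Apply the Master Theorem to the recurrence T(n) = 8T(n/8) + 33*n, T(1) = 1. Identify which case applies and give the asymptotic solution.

a=8, b=8, f(n)=33*n.
log_8(8) = 1, so n^(log_b(a)) = n.
f(n) = Theta(n), so Case 2 applies.
T(n) = Theta(n log n).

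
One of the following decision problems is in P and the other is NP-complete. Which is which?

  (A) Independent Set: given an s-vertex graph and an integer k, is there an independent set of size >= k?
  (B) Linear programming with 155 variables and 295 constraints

(A) is NP-complete: complement of Clique (with k part of the input).
(B) is P: the ellipsoid and interior-point methods run in polynomial time.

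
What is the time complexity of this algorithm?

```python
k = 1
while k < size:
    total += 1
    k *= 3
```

Time complexity: O(log n).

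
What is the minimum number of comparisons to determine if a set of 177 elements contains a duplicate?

Determining if 177 elements are all distinct requires Omega(n log n) comparisons in the comparison model. This follows from the element distinctness lower bound.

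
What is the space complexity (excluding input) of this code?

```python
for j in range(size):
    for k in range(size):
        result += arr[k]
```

Space complexity: O(1).
Only a constant amount of auxiliary storage is used; nothing grows with n.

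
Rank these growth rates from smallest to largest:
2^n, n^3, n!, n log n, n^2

Ordered by growth rate: n log n < n^2 < n^3 < 2^n < n!.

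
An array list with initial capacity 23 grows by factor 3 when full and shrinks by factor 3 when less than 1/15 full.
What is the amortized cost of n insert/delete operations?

Using potential function Phi = |3*size - capacity|. Resizing costs are offset by potential release. Amortized O(1) per operation.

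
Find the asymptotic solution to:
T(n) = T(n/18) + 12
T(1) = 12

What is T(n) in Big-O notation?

Each step divides n by 18 and adds 12. After log_18(n) steps, T(n) = O(log n).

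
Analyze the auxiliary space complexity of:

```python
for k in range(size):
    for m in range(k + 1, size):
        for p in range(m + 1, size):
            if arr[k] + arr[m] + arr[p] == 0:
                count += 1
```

Space complexity: O(1).
Only a constant amount of auxiliary storage is used; nothing grows with n.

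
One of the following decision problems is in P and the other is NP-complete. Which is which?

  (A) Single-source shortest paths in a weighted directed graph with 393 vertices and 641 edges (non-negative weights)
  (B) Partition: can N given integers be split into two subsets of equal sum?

(A) is P: Dijkstra's algorithm runs in O((V+E) log V).
(B) is NP-complete: Subset Sum reduces to it (one of Karp's 21 NP-complete problems).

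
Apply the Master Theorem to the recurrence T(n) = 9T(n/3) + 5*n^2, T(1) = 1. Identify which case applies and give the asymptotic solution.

a=9, b=3, f(n)=5*n^2.
log_3(9) = 2, so n^(log_b(a)) = n^2.
f(n) = Theta(n^2), so Case 2 applies.
T(n) = Theta(n^2 log n).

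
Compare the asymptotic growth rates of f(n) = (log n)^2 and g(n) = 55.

f(n) = (log n)^2 grows faster: any unbounded function dominates a constant.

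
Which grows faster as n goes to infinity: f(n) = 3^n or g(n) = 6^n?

g(n) = 6^n grows faster: (6/3)^n -> infinity since 6/3 > 1.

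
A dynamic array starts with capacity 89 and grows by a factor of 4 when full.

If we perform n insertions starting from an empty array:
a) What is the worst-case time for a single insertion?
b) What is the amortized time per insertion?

(a) Worst-case single insertion: O(n) -- when the array is full at capacity c, the resize copies all c elements, and c can be Theta(n).
(b) Resizes happen at sizes 89, 356, 1424, ... Total copy cost for n insertions: 89 + 356 + ... = O(n) (geometric series with ratio 1/4). Amortized cost per insertion: O(n)/n = O(1).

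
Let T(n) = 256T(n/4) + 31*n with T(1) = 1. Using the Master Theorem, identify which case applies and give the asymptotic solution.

a=256, b=4, f(n)=31*n.
log_4(256) = 4 > 1.
Since f(n) = O(n^1) is polynomially smaller than n^4, Case 1 applies.
T(n) = Theta(n^4).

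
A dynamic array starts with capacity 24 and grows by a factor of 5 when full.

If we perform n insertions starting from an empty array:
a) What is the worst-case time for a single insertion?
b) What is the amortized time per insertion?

(a) Worst-case single insertion: O(n) -- when the array is full at capacity c, the resize copies all c elements, and c can be Theta(n).
(b) Resizes happen at sizes 24, 120, 600, ... Total copy cost for n insertions: 24 + 120 + ... = O(n) (geometric series with ratio 1/5). Amortized cost per insertion: O(n)/n = O(1).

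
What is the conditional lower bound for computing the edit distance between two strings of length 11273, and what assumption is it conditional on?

Under SETH (the Strong Exponential Time Hypothesis), edit distance on length-11273 strings cannot be computed in O(n^(2-epsilon)) time for any epsilon > 0 (Backurs-Indyk). The reduction is from CNF-SAT via the orthogonal vectors problem.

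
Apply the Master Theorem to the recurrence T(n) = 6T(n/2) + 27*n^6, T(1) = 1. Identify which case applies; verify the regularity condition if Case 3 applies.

a=6, b=2, f(n)=27*n^6.
log_2(6) = 2.585 < 6.
f(n) = Omega(n^(2.585+epsilon)) for some epsilon > 0, so Case 3 is the candidate.
Regularity: a*f(n/b) = 6*27*(n/2)^6 = (6/64)*27*n^6 <= c*f(n) with c = 6/64 < 1. Satisfied.
Case 3: T(n) = Theta(n^6).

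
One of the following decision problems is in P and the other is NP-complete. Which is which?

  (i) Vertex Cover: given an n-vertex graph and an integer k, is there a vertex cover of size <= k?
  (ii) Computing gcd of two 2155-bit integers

(i) is NP-complete: one of Karp's 21 NP-complete problems (with k part of the input; for any fixed constant k it is in P).
(ii) is P: the Euclidean algorithm runs in polynomial time in the bit-length.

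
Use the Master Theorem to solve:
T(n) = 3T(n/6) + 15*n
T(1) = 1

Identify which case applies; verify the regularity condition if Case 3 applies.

a=3, b=6, f(n)=15*n.
log_6(3) = 0.6131 < 1.
f(n) = Omega(n^(0.6131+epsilon)) for some epsilon > 0, so Case 3 is the candidate.
Regularity: a*f(n/b) = 3*15*(n/6)^1 = (3/6)*15*n^1 <= c*f(n) with c = 3/6 < 1. Satisfied.
Case 3: T(n) = Theta(n).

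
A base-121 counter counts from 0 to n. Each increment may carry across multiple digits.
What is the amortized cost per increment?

Digit at position i changes every 121^i increments. Total digit changes over n increments: n * 121/(121-1) = O(n). Amortized: O(1).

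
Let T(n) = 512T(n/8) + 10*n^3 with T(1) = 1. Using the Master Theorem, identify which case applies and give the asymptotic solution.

a=512, b=8, f(n)=10*n^3.
log_8(512) = 3, so n^(log_b(a)) = n^3.
f(n) = Theta(n^3), so Case 2 applies.
T(n) = Theta(n^3 log n).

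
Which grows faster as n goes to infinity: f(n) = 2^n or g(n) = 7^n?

g(n) = 7^n grows faster: (7/2)^n -> infinity since 7/2 > 1.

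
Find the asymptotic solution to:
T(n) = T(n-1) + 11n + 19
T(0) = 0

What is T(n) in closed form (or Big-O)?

Dominant term in sum is 11*sum(i, i=1..n) = 11*n*(n+1)/2 = O(n^2).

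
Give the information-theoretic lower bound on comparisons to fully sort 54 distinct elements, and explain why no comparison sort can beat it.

A comparison sort is a binary decision tree whose leaves are the 54! = 230843697339241380472092742683027581083278564571807941132288000000000000 possible output permutations. A binary tree with L leaves has height >= ceil(log_2(L)). So any comparison sort needs >= ceil(log_2(54!)) = 238 comparisons in the worst case.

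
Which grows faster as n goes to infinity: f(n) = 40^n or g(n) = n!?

g(n) = n! grows faster: n!/40^n -> infinity by Stirling.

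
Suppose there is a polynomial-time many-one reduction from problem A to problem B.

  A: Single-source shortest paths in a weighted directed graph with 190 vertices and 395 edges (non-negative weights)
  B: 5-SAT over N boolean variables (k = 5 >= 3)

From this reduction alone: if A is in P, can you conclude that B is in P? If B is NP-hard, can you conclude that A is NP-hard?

A poly-time reduction A <=_p B transfers tractability DOWN (B easy => A easy) and hardness UP (A hard => B hard), not the reverse.
From A in P, the reduction alone does NOT give B in P: any problem in P trivially reduces to SAT, yet SAT is not known to be in P.
From B NP-hard, the reduction alone does NOT give A NP-hard: again, easy problems reduce to hard ones.
(Here in fact A is P and B is NP-complete.)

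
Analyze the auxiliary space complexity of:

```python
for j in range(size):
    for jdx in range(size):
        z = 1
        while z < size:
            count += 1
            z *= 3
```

Space complexity: O(1).
Only a constant amount of auxiliary storage is used; nothing grows with n.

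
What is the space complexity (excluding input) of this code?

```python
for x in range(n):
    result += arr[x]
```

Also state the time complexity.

Space complexity: O(1).
Only a constant amount of auxiliary storage is used; nothing grows with n.
Time complexity: O(n).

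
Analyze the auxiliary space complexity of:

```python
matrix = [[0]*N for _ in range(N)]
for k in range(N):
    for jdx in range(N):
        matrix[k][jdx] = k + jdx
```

Space complexity: O(n^2).
A 2D structure of size n x n is allocated.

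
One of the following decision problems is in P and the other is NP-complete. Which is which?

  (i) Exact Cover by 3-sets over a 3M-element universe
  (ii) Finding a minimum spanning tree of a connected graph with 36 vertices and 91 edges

(i) is NP-complete: one of Karp's 21 NP-complete problems.
(ii) is P: Kruskal's / Prim's algorithms run in polynomial time.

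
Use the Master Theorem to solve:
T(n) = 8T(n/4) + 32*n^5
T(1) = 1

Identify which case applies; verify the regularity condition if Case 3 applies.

a=8, b=4, f(n)=32*n^5.
log_4(8) = 1.5 < 5.
f(n) = Omega(n^(1.5+epsilon)) for some epsilon > 0, so Case 3 is the candidate.
Regularity: a*f(n/b) = 8*32*(n/4)^5 = (8/1024)*32*n^5 <= c*f(n) with c = 8/1024 < 1. Satisfied.
Case 3: T(n) = Theta(n^5).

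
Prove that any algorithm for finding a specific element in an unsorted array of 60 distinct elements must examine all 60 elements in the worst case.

Adversary argument: if the algorithm examines fewer than 60 elements, the adversary places the target in an unexamined position. The algorithm cannot distinguish 'not present' from 'in unexamined position'.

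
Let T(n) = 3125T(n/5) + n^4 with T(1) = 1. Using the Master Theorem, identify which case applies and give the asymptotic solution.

a=3125, b=5, f(n)=n^4.
log_5(3125) = 5 > 4.
Since f(n) = O(n^4) is polynomially smaller than n^5, Case 1 applies.
T(n) = Theta(n^5).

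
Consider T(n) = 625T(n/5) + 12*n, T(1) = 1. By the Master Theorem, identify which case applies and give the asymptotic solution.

a=625, b=5, f(n)=12*n.
log_5(625) = 4 > 1.
Since f(n) = O(n^1) is polynomially smaller than n^4, Case 1 applies.
T(n) = Theta(n^4).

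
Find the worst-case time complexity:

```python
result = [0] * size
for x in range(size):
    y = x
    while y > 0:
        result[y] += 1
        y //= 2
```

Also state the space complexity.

Time complexity: O(n log n).
Space complexity: O(n).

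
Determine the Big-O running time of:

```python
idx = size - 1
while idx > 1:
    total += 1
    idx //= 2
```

Time complexity: O(log n).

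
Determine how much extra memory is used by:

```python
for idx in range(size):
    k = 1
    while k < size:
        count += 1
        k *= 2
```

Space complexity: O(1).
Only a constant amount of auxiliary storage is used; nothing grows with n.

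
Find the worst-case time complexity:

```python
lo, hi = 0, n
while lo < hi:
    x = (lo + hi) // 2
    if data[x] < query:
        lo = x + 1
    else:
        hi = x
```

Time complexity: O(log n).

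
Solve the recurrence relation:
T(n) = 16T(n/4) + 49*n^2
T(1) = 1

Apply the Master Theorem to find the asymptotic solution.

a=16, b=4, f(n)=49*n^2. log_4(16) = 2. Case 2: T(n) = O(n^2 log n).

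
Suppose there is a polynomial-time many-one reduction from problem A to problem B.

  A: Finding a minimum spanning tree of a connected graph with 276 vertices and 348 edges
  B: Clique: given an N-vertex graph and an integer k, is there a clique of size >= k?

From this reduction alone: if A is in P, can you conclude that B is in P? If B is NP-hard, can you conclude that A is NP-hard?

A poly-time reduction A <=_p B transfers tractability DOWN (B easy => A easy) and hardness UP (A hard => B hard), not the reverse.
From A in P, the reduction alone does NOT give B in P: any problem in P trivially reduces to SAT, yet SAT is not known to be in P.
From B NP-hard, the reduction alone does NOT give A NP-hard: again, easy problems reduce to hard ones.
(Here in fact A is P and B is NP-complete.)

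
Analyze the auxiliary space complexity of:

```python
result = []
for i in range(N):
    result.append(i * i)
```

Space complexity: O(n).
Auxiliary storage grows linearly with the input size n in the worst case.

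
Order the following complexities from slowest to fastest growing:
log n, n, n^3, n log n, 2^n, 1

Ordered by growth rate: 1 < log n < n < n log n < n^3 < 2^n.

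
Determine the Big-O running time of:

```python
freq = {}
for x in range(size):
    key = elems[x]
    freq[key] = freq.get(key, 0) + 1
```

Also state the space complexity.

Time complexity: O(n).
Space complexity: O(n).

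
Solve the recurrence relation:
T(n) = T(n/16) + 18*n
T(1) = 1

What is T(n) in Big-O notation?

Geometric series: 18*n*(1 + 1/16 + 1/16^2 + ...) = O(n). T(n) = O(n).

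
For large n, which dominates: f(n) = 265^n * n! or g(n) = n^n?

f(n) = 265^n * n! grows faster: by Stirling n! ~ sqrt(2 pi n)(n/e)^n, so 265^n n! / n^n ~ (265/e)^n sqrt(2 pi n) -> infinity since 265/e > 1.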